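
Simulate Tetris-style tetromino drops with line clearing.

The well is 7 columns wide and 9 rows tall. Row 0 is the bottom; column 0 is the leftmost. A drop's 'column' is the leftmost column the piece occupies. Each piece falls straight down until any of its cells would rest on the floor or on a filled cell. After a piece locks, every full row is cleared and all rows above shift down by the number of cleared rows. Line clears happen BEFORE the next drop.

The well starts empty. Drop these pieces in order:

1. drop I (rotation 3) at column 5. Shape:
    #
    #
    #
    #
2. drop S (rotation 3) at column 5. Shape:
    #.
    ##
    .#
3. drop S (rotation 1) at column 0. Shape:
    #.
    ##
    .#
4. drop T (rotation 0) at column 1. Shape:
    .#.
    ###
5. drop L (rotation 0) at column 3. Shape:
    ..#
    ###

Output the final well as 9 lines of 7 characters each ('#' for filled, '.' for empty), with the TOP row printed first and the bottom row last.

Drop 1: I rot3 at col 5 lands with bottom-row=0; cleared 0 line(s) (total 0); column heights now [0 0 0 0 0 4 0], max=4
Drop 2: S rot3 at col 5 lands with bottom-row=3; cleared 0 line(s) (total 0); column heights now [0 0 0 0 0 6 5], max=6
Drop 3: S rot1 at col 0 lands with bottom-row=0; cleared 0 line(s) (total 0); column heights now [3 2 0 0 0 6 5], max=6
Drop 4: T rot0 at col 1 lands with bottom-row=2; cleared 0 line(s) (total 0); column heights now [3 3 4 3 0 6 5], max=6
Drop 5: L rot0 at col 3 lands with bottom-row=6; cleared 0 line(s) (total 0); column heights now [3 3 4 7 7 8 5], max=8

Answer: .......
.....#.
...###.
.....#.
.....##
..#..##
####.#.
##...#.
.#...#.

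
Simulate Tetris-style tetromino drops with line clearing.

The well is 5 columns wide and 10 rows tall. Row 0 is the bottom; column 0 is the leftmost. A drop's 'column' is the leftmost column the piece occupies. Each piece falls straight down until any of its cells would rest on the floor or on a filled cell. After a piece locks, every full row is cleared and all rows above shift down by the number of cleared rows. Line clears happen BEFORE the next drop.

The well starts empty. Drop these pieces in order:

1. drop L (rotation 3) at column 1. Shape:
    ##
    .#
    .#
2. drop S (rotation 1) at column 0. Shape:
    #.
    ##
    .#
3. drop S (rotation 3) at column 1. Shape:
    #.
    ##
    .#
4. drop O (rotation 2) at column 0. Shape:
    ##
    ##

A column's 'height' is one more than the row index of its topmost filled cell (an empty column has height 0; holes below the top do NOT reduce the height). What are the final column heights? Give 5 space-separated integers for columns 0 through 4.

Drop 1: L rot3 at col 1 lands with bottom-row=0; cleared 0 line(s) (total 0); column heights now [0 3 3 0 0], max=3
Drop 2: S rot1 at col 0 lands with bottom-row=3; cleared 0 line(s) (total 0); column heights now [6 5 3 0 0], max=6
Drop 3: S rot3 at col 1 lands with bottom-row=4; cleared 0 line(s) (total 0); column heights now [6 7 6 0 0], max=7
Drop 4: O rot2 at col 0 lands with bottom-row=7; cleared 0 line(s) (total 0); column heights now [9 9 6 0 0], max=9

Answer: 9 9 6 0 0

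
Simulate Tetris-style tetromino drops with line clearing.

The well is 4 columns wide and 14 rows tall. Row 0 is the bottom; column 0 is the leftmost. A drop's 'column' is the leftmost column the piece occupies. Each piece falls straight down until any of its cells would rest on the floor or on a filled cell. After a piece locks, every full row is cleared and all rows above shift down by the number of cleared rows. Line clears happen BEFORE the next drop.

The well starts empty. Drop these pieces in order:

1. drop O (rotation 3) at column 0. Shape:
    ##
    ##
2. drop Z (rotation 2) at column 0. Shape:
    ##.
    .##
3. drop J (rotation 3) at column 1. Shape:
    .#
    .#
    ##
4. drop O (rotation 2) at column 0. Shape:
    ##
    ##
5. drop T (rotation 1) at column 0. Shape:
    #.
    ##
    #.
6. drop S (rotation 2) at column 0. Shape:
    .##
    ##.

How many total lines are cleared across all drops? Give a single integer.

Drop 1: O rot3 at col 0 lands with bottom-row=0; cleared 0 line(s) (total 0); column heights now [2 2 0 0], max=2
Drop 2: Z rot2 at col 0 lands with bottom-row=2; cleared 0 line(s) (total 0); column heights now [4 4 3 0], max=4
Drop 3: J rot3 at col 1 lands with bottom-row=4; cleared 0 line(s) (total 0); column heights now [4 5 7 0], max=7
Drop 4: O rot2 at col 0 lands with bottom-row=5; cleared 0 line(s) (total 0); column heights now [7 7 7 0], max=7
Drop 5: T rot1 at col 0 lands with bottom-row=7; cleared 0 line(s) (total 0); column heights now [10 9 7 0], max=10
Drop 6: S rot2 at col 0 lands with bottom-row=10; cleared 0 line(s) (total 0); column heights now [11 12 12 0], max=12

Answer: 0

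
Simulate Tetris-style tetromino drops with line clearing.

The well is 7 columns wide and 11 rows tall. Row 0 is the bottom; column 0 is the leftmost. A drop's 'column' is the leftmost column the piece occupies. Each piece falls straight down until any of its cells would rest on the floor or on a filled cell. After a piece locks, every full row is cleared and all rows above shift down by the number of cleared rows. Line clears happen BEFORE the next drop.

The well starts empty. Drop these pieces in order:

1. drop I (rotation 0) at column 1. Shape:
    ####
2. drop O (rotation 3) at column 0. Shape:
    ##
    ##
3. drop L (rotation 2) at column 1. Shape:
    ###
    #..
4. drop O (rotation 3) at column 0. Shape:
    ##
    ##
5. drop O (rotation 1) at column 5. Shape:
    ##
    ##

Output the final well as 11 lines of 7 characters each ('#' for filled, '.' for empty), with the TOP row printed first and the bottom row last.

Drop 1: I rot0 at col 1 lands with bottom-row=0; cleared 0 line(s) (total 0); column heights now [0 1 1 1 1 0 0], max=1
Drop 2: O rot3 at col 0 lands with bottom-row=1; cleared 0 line(s) (total 0); column heights now [3 3 1 1 1 0 0], max=3
Drop 3: L rot2 at col 1 lands with bottom-row=3; cleared 0 line(s) (total 0); column heights now [3 5 5 5 1 0 0], max=5
Drop 4: O rot3 at col 0 lands with bottom-row=5; cleared 0 line(s) (total 0); column heights now [7 7 5 5 1 0 0], max=7
Drop 5: O rot1 at col 5 lands with bottom-row=0; cleared 0 line(s) (total 0); column heights now [7 7 5 5 1 2 2], max=7

Answer: .......
.......
.......
.......
##.....
##.....
.###...
.#.....
##.....
##...##
.######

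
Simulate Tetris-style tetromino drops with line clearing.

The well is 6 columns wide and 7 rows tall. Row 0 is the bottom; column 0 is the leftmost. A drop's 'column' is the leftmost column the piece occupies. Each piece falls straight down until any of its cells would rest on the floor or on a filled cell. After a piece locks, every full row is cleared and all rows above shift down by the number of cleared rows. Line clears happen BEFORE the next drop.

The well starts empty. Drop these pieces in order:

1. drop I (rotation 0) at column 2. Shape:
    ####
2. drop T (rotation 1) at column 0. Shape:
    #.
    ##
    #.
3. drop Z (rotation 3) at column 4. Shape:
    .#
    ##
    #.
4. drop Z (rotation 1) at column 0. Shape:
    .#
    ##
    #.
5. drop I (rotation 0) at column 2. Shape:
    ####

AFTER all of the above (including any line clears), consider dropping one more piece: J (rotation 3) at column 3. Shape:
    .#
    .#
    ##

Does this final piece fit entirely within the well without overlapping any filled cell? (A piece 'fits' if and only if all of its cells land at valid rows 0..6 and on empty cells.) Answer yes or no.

Answer: yes

Derivation:
Drop 1: I rot0 at col 2 lands with bottom-row=0; cleared 0 line(s) (total 0); column heights now [0 0 1 1 1 1], max=1
Drop 2: T rot1 at col 0 lands with bottom-row=0; cleared 0 line(s) (total 0); column heights now [3 2 1 1 1 1], max=3
Drop 3: Z rot3 at col 4 lands with bottom-row=1; cleared 0 line(s) (total 0); column heights now [3 2 1 1 3 4], max=4
Drop 4: Z rot1 at col 0 lands with bottom-row=3; cleared 0 line(s) (total 0); column heights now [5 6 1 1 3 4], max=6
Drop 5: I rot0 at col 2 lands with bottom-row=4; cleared 1 line(s) (total 1); column heights now [4 5 1 1 3 4], max=5
Test piece J rot3 at col 3 (width 2): heights before test = [4 5 1 1 3 4]; fits = True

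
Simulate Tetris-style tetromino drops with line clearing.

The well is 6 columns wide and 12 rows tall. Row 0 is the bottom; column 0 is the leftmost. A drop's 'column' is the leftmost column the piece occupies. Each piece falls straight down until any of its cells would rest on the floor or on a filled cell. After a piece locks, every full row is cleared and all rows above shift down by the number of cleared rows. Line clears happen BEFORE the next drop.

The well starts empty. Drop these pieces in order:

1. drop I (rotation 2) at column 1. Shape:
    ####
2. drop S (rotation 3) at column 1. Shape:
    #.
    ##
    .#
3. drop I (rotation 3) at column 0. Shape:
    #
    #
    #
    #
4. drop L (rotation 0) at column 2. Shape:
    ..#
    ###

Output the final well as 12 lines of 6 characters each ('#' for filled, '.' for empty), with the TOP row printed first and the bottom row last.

Drop 1: I rot2 at col 1 lands with bottom-row=0; cleared 0 line(s) (total 0); column heights now [0 1 1 1 1 0], max=1
Drop 2: S rot3 at col 1 lands with bottom-row=1; cleared 0 line(s) (total 0); column heights now [0 4 3 1 1 0], max=4
Drop 3: I rot3 at col 0 lands with bottom-row=0; cleared 0 line(s) (total 0); column heights now [4 4 3 1 1 0], max=4
Drop 4: L rot0 at col 2 lands with bottom-row=3; cleared 0 line(s) (total 0); column heights now [4 4 4 4 5 0], max=5

Answer: ......
......
......
......
......
......
......
....#.
#####.
###...
#.#...
#####.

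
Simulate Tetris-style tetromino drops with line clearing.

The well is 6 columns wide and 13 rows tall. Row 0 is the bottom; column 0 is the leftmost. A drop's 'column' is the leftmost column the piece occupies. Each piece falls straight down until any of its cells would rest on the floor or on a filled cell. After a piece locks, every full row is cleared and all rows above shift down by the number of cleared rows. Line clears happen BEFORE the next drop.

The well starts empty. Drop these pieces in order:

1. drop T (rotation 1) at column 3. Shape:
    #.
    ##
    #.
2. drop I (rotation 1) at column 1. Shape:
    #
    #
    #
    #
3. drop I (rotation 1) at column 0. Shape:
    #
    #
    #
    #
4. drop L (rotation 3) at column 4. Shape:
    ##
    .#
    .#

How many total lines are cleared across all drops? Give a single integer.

Drop 1: T rot1 at col 3 lands with bottom-row=0; cleared 0 line(s) (total 0); column heights now [0 0 0 3 2 0], max=3
Drop 2: I rot1 at col 1 lands with bottom-row=0; cleared 0 line(s) (total 0); column heights now [0 4 0 3 2 0], max=4
Drop 3: I rot1 at col 0 lands with bottom-row=0; cleared 0 line(s) (total 0); column heights now [4 4 0 3 2 0], max=4
Drop 4: L rot3 at col 4 lands with bottom-row=0; cleared 0 line(s) (total 0); column heights now [4 4 0 3 3 3], max=4

Answer: 0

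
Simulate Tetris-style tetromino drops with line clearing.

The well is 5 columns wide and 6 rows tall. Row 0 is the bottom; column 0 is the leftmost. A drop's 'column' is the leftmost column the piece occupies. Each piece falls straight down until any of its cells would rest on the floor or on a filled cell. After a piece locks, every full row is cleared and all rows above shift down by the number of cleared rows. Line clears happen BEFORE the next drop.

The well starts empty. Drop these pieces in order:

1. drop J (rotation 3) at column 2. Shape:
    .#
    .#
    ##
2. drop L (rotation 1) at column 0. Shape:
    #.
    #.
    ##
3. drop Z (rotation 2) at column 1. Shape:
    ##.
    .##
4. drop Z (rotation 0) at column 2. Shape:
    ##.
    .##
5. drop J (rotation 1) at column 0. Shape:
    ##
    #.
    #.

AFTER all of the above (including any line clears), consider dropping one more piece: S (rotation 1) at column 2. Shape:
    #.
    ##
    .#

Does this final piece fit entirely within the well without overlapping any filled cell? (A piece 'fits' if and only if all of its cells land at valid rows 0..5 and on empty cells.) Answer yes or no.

Answer: no

Derivation:
Drop 1: J rot3 at col 2 lands with bottom-row=0; cleared 0 line(s) (total 0); column heights now [0 0 1 3 0], max=3
Drop 2: L rot1 at col 0 lands with bottom-row=0; cleared 0 line(s) (total 0); column heights now [3 1 1 3 0], max=3
Drop 3: Z rot2 at col 1 lands with bottom-row=3; cleared 0 line(s) (total 0); column heights now [3 5 5 4 0], max=5
Drop 4: Z rot0 at col 2 lands with bottom-row=4; cleared 0 line(s) (total 0); column heights now [3 5 6 6 5], max=6
Drop 5: J rot1 at col 0 lands with bottom-row=3; cleared 1 line(s) (total 1); column heights now [5 5 5 5 0], max=5
Test piece S rot1 at col 2 (width 2): heights before test = [5 5 5 5 0]; fits = False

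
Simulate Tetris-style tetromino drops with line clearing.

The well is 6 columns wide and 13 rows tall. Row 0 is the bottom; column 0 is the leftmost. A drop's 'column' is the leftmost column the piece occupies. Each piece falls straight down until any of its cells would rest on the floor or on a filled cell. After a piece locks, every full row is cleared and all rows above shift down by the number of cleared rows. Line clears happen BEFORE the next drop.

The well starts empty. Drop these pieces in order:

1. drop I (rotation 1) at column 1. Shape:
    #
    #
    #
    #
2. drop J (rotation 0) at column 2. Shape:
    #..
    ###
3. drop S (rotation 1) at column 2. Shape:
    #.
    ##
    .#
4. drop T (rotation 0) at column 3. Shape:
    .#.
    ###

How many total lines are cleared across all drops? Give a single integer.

Drop 1: I rot1 at col 1 lands with bottom-row=0; cleared 0 line(s) (total 0); column heights now [0 4 0 0 0 0], max=4
Drop 2: J rot0 at col 2 lands with bottom-row=0; cleared 0 line(s) (total 0); column heights now [0 4 2 1 1 0], max=4
Drop 3: S rot1 at col 2 lands with bottom-row=1; cleared 0 line(s) (total 0); column heights now [0 4 4 3 1 0], max=4
Drop 4: T rot0 at col 3 lands with bottom-row=3; cleared 0 line(s) (total 0); column heights now [0 4 4 4 5 4], max=5

Answer: 0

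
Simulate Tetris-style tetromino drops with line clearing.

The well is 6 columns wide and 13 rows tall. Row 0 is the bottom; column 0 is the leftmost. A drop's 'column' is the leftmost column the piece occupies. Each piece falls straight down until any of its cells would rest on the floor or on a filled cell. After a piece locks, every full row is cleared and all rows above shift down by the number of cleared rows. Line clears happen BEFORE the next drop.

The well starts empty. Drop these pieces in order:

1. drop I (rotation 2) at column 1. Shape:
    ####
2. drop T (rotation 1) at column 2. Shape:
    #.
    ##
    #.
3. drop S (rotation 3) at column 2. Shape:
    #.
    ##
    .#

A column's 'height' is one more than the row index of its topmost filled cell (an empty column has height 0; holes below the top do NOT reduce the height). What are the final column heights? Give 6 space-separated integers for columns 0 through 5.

Drop 1: I rot2 at col 1 lands with bottom-row=0; cleared 0 line(s) (total 0); column heights now [0 1 1 1 1 0], max=1
Drop 2: T rot1 at col 2 lands with bottom-row=1; cleared 0 line(s) (total 0); column heights now [0 1 4 3 1 0], max=4
Drop 3: S rot3 at col 2 lands with bottom-row=3; cleared 0 line(s) (total 0); column heights now [0 1 6 5 1 0], max=6

Answer: 0 1 6 5 1 0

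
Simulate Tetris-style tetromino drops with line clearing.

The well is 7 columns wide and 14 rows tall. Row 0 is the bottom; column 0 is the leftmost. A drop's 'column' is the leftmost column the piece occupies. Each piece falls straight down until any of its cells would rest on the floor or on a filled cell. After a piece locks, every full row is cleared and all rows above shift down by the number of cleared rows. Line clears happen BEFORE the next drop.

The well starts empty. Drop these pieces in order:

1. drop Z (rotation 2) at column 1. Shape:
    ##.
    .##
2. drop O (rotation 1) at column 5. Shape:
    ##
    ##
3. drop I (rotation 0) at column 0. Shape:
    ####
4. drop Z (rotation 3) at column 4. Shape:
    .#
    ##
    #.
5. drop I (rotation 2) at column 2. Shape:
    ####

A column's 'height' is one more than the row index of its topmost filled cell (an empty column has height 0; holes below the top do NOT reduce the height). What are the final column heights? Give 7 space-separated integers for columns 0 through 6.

Answer: 3 3 5 5 5 5 2

Derivation:
Drop 1: Z rot2 at col 1 lands with bottom-row=0; cleared 0 line(s) (total 0); column heights now [0 2 2 1 0 0 0], max=2
Drop 2: O rot1 at col 5 lands with bottom-row=0; cleared 0 line(s) (total 0); column heights now [0 2 2 1 0 2 2], max=2
Drop 3: I rot0 at col 0 lands with bottom-row=2; cleared 0 line(s) (total 0); column heights now [3 3 3 3 0 2 2], max=3
Drop 4: Z rot3 at col 4 lands with bottom-row=1; cleared 0 line(s) (total 0); column heights now [3 3 3 3 3 4 2], max=4
Drop 5: I rot2 at col 2 lands with bottom-row=4; cleared 0 line(s) (total 0); column heights now [3 3 5 5 5 5 2], max=5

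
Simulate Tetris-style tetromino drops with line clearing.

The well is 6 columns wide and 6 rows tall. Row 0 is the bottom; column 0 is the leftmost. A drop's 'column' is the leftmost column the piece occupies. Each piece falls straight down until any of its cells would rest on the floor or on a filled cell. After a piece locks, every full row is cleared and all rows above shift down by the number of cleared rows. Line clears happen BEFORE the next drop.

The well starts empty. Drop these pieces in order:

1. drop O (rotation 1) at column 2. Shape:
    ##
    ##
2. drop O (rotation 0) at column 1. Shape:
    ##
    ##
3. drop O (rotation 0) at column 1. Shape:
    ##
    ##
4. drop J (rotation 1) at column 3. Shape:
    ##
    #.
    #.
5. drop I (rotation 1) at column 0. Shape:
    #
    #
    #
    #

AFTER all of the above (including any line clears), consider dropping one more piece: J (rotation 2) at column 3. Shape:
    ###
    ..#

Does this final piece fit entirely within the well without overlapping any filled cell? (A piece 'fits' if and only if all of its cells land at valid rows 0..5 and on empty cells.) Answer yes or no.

Drop 1: O rot1 at col 2 lands with bottom-row=0; cleared 0 line(s) (total 0); column heights now [0 0 2 2 0 0], max=2
Drop 2: O rot0 at col 1 lands with bottom-row=2; cleared 0 line(s) (total 0); column heights now [0 4 4 2 0 0], max=4
Drop 3: O rot0 at col 1 lands with bottom-row=4; cleared 0 line(s) (total 0); column heights now [0 6 6 2 0 0], max=6
Drop 4: J rot1 at col 3 lands with bottom-row=2; cleared 0 line(s) (total 0); column heights now [0 6 6 5 5 0], max=6
Drop 5: I rot1 at col 0 lands with bottom-row=0; cleared 0 line(s) (total 0); column heights now [4 6 6 5 5 0], max=6
Test piece J rot2 at col 3 (width 3): heights before test = [4 6 6 5 5 0]; fits = True

Answer: yes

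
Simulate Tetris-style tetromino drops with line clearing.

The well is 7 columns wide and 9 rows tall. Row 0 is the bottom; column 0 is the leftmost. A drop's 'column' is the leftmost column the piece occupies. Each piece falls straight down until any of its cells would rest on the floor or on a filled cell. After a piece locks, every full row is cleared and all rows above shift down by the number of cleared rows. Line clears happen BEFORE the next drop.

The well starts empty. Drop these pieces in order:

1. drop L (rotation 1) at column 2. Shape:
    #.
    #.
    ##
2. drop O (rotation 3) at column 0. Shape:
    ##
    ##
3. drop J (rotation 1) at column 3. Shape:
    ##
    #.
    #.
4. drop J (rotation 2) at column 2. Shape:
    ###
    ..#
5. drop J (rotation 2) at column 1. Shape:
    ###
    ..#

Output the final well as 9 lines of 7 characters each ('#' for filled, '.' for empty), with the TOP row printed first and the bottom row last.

Answer: .......
.###...
...#...
..###..
....#..
...##..
..##...
####...
####...

Derivation:
Drop 1: L rot1 at col 2 lands with bottom-row=0; cleared 0 line(s) (total 0); column heights now [0 0 3 1 0 0 0], max=3
Drop 2: O rot3 at col 0 lands with bottom-row=0; cleared 0 line(s) (total 0); column heights now [2 2 3 1 0 0 0], max=3
Drop 3: J rot1 at col 3 lands with bottom-row=1; cleared 0 line(s) (total 0); column heights now [2 2 3 4 4 0 0], max=4
Drop 4: J rot2 at col 2 lands with bottom-row=4; cleared 0 line(s) (total 0); column heights now [2 2 6 6 6 0 0], max=6
Drop 5: J rot2 at col 1 lands with bottom-row=6; cleared 0 line(s) (total 0); column heights now [2 8 8 8 6 0 0], max=8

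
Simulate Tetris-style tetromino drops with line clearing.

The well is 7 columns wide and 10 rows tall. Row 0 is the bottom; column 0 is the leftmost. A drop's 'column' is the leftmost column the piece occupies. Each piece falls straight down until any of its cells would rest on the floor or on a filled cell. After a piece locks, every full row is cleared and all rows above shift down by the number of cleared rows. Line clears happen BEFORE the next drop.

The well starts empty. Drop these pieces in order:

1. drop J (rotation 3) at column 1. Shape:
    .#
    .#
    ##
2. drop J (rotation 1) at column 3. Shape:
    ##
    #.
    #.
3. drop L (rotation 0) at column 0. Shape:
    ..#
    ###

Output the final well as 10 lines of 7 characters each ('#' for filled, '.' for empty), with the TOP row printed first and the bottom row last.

Drop 1: J rot3 at col 1 lands with bottom-row=0; cleared 0 line(s) (total 0); column heights now [0 1 3 0 0 0 0], max=3
Drop 2: J rot1 at col 3 lands with bottom-row=0; cleared 0 line(s) (total 0); column heights now [0 1 3 3 3 0 0], max=3
Drop 3: L rot0 at col 0 lands with bottom-row=3; cleared 0 line(s) (total 0); column heights now [4 4 5 3 3 0 0], max=5

Answer: .......
.......
.......
.......
.......
..#....
###....
..###..
..##...
.###...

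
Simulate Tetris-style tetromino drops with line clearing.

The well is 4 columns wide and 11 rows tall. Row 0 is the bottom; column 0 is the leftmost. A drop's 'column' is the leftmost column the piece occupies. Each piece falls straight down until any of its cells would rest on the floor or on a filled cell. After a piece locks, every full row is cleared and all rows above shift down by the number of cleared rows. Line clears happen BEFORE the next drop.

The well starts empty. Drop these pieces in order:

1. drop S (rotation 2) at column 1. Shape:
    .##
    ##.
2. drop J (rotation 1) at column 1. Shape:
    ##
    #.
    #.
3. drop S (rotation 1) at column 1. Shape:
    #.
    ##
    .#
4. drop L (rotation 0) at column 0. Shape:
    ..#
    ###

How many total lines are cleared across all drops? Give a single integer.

Drop 1: S rot2 at col 1 lands with bottom-row=0; cleared 0 line(s) (total 0); column heights now [0 1 2 2], max=2
Drop 2: J rot1 at col 1 lands with bottom-row=1; cleared 0 line(s) (total 0); column heights now [0 4 4 2], max=4
Drop 3: S rot1 at col 1 lands with bottom-row=4; cleared 0 line(s) (total 0); column heights now [0 7 6 2], max=7
Drop 4: L rot0 at col 0 lands with bottom-row=7; cleared 0 line(s) (total 0); column heights now [8 8 9 2], max=9

Answer: 0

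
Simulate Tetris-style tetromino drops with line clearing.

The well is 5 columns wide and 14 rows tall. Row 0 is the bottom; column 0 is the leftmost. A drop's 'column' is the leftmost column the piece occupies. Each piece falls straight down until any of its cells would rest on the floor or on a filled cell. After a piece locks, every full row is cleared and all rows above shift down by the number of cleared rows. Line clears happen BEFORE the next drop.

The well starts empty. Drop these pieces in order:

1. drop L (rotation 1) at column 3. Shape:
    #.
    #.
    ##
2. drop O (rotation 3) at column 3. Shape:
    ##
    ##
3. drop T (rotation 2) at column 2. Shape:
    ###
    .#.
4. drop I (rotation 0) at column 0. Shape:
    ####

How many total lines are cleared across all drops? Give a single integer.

Drop 1: L rot1 at col 3 lands with bottom-row=0; cleared 0 line(s) (total 0); column heights now [0 0 0 3 1], max=3
Drop 2: O rot3 at col 3 lands with bottom-row=3; cleared 0 line(s) (total 0); column heights now [0 0 0 5 5], max=5
Drop 3: T rot2 at col 2 lands with bottom-row=5; cleared 0 line(s) (total 0); column heights now [0 0 7 7 7], max=7
Drop 4: I rot0 at col 0 lands with bottom-row=7; cleared 0 line(s) (total 0); column heights now [8 8 8 8 7], max=8

Answer: 0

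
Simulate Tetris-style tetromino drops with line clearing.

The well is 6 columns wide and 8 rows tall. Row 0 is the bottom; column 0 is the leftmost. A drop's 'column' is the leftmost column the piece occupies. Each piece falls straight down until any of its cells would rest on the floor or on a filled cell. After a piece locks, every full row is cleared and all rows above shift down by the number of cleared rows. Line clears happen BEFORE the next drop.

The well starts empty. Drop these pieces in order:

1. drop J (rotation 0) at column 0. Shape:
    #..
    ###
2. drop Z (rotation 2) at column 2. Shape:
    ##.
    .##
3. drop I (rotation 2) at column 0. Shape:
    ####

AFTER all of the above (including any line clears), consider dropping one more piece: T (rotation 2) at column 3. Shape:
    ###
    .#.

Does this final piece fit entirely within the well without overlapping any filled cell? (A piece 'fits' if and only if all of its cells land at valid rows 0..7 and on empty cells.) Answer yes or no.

Drop 1: J rot0 at col 0 lands with bottom-row=0; cleared 0 line(s) (total 0); column heights now [2 1 1 0 0 0], max=2
Drop 2: Z rot2 at col 2 lands with bottom-row=0; cleared 0 line(s) (total 0); column heights now [2 1 2 2 1 0], max=2
Drop 3: I rot2 at col 0 lands with bottom-row=2; cleared 0 line(s) (total 0); column heights now [3 3 3 3 1 0], max=3
Test piece T rot2 at col 3 (width 3): heights before test = [3 3 3 3 1 0]; fits = True

Answer: yes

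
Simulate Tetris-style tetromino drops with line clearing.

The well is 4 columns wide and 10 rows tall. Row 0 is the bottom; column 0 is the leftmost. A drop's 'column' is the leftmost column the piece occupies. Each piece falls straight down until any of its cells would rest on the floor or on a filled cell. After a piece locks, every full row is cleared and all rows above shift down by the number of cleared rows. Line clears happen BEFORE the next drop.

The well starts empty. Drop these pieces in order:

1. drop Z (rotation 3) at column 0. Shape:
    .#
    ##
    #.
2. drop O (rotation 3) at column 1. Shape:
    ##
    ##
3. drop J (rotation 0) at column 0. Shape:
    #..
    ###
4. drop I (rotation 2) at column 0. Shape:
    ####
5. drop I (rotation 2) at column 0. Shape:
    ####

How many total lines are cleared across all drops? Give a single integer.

Drop 1: Z rot3 at col 0 lands with bottom-row=0; cleared 0 line(s) (total 0); column heights now [2 3 0 0], max=3
Drop 2: O rot3 at col 1 lands with bottom-row=3; cleared 0 line(s) (total 0); column heights now [2 5 5 0], max=5
Drop 3: J rot0 at col 0 lands with bottom-row=5; cleared 0 line(s) (total 0); column heights now [7 6 6 0], max=7
Drop 4: I rot2 at col 0 lands with bottom-row=7; cleared 1 line(s) (total 1); column heights now [7 6 6 0], max=7
Drop 5: I rot2 at col 0 lands with bottom-row=7; cleared 1 line(s) (total 2); column heights now [7 6 6 0], max=7

Answer: 2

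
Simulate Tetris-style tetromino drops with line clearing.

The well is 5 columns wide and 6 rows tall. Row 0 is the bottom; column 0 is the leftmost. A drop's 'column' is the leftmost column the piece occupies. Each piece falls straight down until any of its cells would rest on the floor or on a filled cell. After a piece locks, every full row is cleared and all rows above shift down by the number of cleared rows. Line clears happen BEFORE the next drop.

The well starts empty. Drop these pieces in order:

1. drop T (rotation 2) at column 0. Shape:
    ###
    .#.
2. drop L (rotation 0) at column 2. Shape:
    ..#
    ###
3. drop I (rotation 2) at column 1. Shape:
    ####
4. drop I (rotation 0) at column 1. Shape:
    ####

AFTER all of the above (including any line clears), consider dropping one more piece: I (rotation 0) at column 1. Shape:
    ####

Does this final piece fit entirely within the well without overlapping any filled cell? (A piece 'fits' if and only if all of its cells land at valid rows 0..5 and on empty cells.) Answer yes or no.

Answer: no

Derivation:
Drop 1: T rot2 at col 0 lands with bottom-row=0; cleared 0 line(s) (total 0); column heights now [2 2 2 0 0], max=2
Drop 2: L rot0 at col 2 lands with bottom-row=2; cleared 0 line(s) (total 0); column heights now [2 2 3 3 4], max=4
Drop 3: I rot2 at col 1 lands with bottom-row=4; cleared 0 line(s) (total 0); column heights now [2 5 5 5 5], max=5
Drop 4: I rot0 at col 1 lands with bottom-row=5; cleared 0 line(s) (total 0); column heights now [2 6 6 6 6], max=6
Test piece I rot0 at col 1 (width 4): heights before test = [2 6 6 6 6]; fits = False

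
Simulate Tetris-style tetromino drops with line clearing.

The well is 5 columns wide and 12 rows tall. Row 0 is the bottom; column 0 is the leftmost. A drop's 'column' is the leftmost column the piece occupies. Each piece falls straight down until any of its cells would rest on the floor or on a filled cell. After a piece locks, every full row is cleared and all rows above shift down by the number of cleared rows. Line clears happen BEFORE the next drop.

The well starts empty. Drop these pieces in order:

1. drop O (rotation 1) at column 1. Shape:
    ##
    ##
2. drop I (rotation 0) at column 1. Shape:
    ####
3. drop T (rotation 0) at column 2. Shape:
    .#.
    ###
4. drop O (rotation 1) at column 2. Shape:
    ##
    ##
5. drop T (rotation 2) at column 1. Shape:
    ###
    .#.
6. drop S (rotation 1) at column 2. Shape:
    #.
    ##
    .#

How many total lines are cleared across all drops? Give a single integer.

Drop 1: O rot1 at col 1 lands with bottom-row=0; cleared 0 line(s) (total 0); column heights now [0 2 2 0 0], max=2
Drop 2: I rot0 at col 1 lands with bottom-row=2; cleared 0 line(s) (total 0); column heights now [0 3 3 3 3], max=3
Drop 3: T rot0 at col 2 lands with bottom-row=3; cleared 0 line(s) (total 0); column heights now [0 3 4 5 4], max=5
Drop 4: O rot1 at col 2 lands with bottom-row=5; cleared 0 line(s) (total 0); column heights now [0 3 7 7 4], max=7
Drop 5: T rot2 at col 1 lands with bottom-row=7; cleared 0 line(s) (total 0); column heights now [0 9 9 9 4], max=9
Drop 6: S rot1 at col 2 lands with bottom-row=9; cleared 0 line(s) (total 0); column heights now [0 9 12 11 4], max=12

Answer: 0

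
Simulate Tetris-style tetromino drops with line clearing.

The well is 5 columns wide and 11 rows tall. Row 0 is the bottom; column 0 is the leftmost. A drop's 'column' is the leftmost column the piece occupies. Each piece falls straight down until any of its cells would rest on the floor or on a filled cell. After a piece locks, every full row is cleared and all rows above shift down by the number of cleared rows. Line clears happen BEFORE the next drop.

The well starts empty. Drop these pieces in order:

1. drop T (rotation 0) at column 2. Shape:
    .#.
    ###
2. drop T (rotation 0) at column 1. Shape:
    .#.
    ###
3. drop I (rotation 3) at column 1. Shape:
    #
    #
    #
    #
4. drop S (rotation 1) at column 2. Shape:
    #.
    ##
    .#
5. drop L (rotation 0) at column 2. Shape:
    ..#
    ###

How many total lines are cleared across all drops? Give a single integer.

Drop 1: T rot0 at col 2 lands with bottom-row=0; cleared 0 line(s) (total 0); column heights now [0 0 1 2 1], max=2
Drop 2: T rot0 at col 1 lands with bottom-row=2; cleared 0 line(s) (total 0); column heights now [0 3 4 3 1], max=4
Drop 3: I rot3 at col 1 lands with bottom-row=3; cleared 0 line(s) (total 0); column heights now [0 7 4 3 1], max=7
Drop 4: S rot1 at col 2 lands with bottom-row=3; cleared 0 line(s) (total 0); column heights now [0 7 6 5 1], max=7
Drop 5: L rot0 at col 2 lands with bottom-row=6; cleared 0 line(s) (total 0); column heights now [0 7 7 7 8], max=8

Answer: 0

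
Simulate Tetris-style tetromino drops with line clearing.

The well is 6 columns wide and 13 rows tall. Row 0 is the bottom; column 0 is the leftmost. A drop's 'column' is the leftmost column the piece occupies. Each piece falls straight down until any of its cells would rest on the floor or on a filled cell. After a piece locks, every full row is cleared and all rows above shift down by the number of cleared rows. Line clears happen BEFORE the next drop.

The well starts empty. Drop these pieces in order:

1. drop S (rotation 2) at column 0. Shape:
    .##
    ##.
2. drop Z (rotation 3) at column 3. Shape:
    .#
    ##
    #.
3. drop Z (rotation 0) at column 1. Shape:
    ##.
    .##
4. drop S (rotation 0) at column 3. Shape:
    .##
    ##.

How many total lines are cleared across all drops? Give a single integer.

Answer: 0

Derivation:
Drop 1: S rot2 at col 0 lands with bottom-row=0; cleared 0 line(s) (total 0); column heights now [1 2 2 0 0 0], max=2
Drop 2: Z rot3 at col 3 lands with bottom-row=0; cleared 0 line(s) (total 0); column heights now [1 2 2 2 3 0], max=3
Drop 3: Z rot0 at col 1 lands with bottom-row=2; cleared 0 line(s) (total 0); column heights now [1 4 4 3 3 0], max=4
Drop 4: S rot0 at col 3 lands with bottom-row=3; cleared 0 line(s) (total 0); column heights now [1 4 4 4 5 5], max=5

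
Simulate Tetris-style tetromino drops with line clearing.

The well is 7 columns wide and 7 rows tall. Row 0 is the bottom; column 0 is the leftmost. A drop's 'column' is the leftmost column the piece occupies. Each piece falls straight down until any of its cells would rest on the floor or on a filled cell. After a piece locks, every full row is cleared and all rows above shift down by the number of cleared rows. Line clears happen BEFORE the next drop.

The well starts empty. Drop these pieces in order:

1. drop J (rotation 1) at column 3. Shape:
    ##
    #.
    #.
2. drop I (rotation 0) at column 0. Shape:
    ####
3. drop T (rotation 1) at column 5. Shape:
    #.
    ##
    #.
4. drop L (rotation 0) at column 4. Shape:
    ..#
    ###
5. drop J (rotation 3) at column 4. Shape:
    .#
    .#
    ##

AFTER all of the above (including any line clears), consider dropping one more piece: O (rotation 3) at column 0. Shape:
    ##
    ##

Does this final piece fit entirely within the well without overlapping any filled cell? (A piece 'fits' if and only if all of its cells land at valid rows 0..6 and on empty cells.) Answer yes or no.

Drop 1: J rot1 at col 3 lands with bottom-row=0; cleared 0 line(s) (total 0); column heights now [0 0 0 3 3 0 0], max=3
Drop 2: I rot0 at col 0 lands with bottom-row=3; cleared 0 line(s) (total 0); column heights now [4 4 4 4 3 0 0], max=4
Drop 3: T rot1 at col 5 lands with bottom-row=0; cleared 0 line(s) (total 0); column heights now [4 4 4 4 3 3 2], max=4
Drop 4: L rot0 at col 4 lands with bottom-row=3; cleared 1 line(s) (total 1); column heights now [0 0 0 3 3 3 4], max=4
Drop 5: J rot3 at col 4 lands with bottom-row=3; cleared 0 line(s) (total 1); column heights now [0 0 0 3 4 6 4], max=6
Test piece O rot3 at col 0 (width 2): heights before test = [0 0 0 3 4 6 4]; fits = True

Answer: yes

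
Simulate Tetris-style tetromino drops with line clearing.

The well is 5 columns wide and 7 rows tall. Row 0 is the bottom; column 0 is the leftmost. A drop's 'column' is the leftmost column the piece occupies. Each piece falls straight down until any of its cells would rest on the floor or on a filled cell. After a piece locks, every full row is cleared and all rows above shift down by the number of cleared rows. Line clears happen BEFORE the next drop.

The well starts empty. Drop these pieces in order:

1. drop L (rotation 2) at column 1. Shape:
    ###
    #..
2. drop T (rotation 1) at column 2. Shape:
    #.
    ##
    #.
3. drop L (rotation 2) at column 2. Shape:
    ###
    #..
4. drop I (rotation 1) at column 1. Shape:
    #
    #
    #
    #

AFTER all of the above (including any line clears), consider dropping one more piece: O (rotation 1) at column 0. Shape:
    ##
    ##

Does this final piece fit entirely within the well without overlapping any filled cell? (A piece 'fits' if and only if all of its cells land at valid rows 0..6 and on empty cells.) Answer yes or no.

Answer: no

Derivation:
Drop 1: L rot2 at col 1 lands with bottom-row=0; cleared 0 line(s) (total 0); column heights now [0 2 2 2 0], max=2
Drop 2: T rot1 at col 2 lands with bottom-row=2; cleared 0 line(s) (total 0); column heights now [0 2 5 4 0], max=5
Drop 3: L rot2 at col 2 lands with bottom-row=5; cleared 0 line(s) (total 0); column heights now [0 2 7 7 7], max=7
Drop 4: I rot1 at col 1 lands with bottom-row=2; cleared 0 line(s) (total 0); column heights now [0 6 7 7 7], max=7
Test piece O rot1 at col 0 (width 2): heights before test = [0 6 7 7 7]; fits = False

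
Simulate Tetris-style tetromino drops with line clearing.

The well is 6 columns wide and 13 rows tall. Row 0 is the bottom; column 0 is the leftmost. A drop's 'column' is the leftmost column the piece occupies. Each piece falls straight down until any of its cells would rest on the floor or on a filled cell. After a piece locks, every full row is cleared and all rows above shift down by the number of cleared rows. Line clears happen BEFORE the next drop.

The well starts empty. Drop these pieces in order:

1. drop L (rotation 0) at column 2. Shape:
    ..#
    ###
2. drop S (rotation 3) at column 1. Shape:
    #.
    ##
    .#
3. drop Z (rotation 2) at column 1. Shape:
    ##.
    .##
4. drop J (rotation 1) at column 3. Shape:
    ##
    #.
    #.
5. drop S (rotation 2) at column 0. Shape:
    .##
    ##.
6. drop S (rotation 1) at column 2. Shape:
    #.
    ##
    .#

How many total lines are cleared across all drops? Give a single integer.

Drop 1: L rot0 at col 2 lands with bottom-row=0; cleared 0 line(s) (total 0); column heights now [0 0 1 1 2 0], max=2
Drop 2: S rot3 at col 1 lands with bottom-row=1; cleared 0 line(s) (total 0); column heights now [0 4 3 1 2 0], max=4
Drop 3: Z rot2 at col 1 lands with bottom-row=3; cleared 0 line(s) (total 0); column heights now [0 5 5 4 2 0], max=5
Drop 4: J rot1 at col 3 lands with bottom-row=4; cleared 0 line(s) (total 0); column heights now [0 5 5 7 7 0], max=7
Drop 5: S rot2 at col 0 lands with bottom-row=5; cleared 0 line(s) (total 0); column heights now [6 7 7 7 7 0], max=7
Drop 6: S rot1 at col 2 lands with bottom-row=7; cleared 0 line(s) (total 0); column heights now [6 7 10 9 7 0], max=10

Answer: 0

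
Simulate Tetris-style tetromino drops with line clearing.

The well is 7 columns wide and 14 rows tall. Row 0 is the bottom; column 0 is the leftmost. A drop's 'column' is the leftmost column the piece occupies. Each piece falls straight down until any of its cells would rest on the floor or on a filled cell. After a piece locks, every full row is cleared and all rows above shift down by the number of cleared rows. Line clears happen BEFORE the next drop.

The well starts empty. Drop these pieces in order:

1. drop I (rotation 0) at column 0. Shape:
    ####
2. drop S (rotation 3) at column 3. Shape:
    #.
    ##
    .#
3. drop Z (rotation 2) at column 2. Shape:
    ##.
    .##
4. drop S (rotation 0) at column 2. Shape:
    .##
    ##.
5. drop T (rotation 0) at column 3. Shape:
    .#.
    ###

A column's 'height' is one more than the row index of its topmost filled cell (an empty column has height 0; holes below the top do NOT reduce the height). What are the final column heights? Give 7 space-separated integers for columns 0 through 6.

Answer: 1 1 6 8 9 8 0

Derivation:
Drop 1: I rot0 at col 0 lands with bottom-row=0; cleared 0 line(s) (total 0); column heights now [1 1 1 1 0 0 0], max=1
Drop 2: S rot3 at col 3 lands with bottom-row=0; cleared 0 line(s) (total 0); column heights now [1 1 1 3 2 0 0], max=3
Drop 3: Z rot2 at col 2 lands with bottom-row=3; cleared 0 line(s) (total 0); column heights now [1 1 5 5 4 0 0], max=5
Drop 4: S rot0 at col 2 lands with bottom-row=5; cleared 0 line(s) (total 0); column heights now [1 1 6 7 7 0 0], max=7
Drop 5: T rot0 at col 3 lands with bottom-row=7; cleared 0 line(s) (total 0); column heights now [1 1 6 8 9 8 0], max=9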